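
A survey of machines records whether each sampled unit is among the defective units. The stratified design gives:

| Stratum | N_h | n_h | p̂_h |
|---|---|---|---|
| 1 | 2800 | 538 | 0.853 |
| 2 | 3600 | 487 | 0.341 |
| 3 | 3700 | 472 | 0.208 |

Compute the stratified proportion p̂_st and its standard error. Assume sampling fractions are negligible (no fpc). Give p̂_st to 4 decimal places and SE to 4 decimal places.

p̂_st ≈ 0.4342, SE ≈ 0.0111

N = 10100; stratum weights W_h = N_h/N.
p̂_st = Σ W_h p̂_h = (2800·0.853 + 3600·0.341 + 3700·0.208)/10100 = 0.43422
V̂(p̂_st) = Σ W_h² p̂_h(1−p̂_h)/(n_h−1):
  stratum 1: (2800/10100)²·0.853·0.147/537 = 1.79459e-05
  stratum 2: (3600/10100)²·0.341·0.659/486 = 5.87443e-05
  stratum 3: (3700/10100)²·0.208·0.792/471 = 4.69384e-05
V̂(p̂_st) = 0.000123629; SE = √V̂ = 0.0111188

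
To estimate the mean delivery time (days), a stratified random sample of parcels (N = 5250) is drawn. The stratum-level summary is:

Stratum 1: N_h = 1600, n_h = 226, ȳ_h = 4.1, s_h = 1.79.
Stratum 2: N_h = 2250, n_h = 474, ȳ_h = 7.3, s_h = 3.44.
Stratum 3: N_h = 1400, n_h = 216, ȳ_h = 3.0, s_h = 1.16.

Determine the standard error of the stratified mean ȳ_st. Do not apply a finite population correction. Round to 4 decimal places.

V̂(ȳ_st) = Σ W_h² s_h²/n_h, with W_h = N_h/N and N = 5250:
  stratum 1: (1600/5250)²·1.79²/226 = 0.0013168
  stratum 2: (2250/5250)²·3.44²/474 = 0.00458548
  stratum 3: (1400/5250)²·1.16²/216 = 0.000442996
V̂(ȳ_st) = 0.00634528
SE(ȳ_st) = √0.00634528 = 0.0796572

SE(ȳ_st) ≈ 0.0797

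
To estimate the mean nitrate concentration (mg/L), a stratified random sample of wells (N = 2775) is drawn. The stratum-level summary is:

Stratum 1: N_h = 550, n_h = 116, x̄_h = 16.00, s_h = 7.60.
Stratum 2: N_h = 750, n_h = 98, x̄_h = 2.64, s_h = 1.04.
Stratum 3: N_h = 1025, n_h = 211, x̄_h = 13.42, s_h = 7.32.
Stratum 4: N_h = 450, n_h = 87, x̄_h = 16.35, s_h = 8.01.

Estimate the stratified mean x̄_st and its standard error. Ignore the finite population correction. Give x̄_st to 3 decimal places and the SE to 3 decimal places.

x̄_st ≈ 11.493, SE ≈ 0.273

x̄_st = Σ W_h x̄_h = (550·16.00 + 750·2.64 + 1025·13.42 + 450·16.35)/2775 = 11.49297
V̂(x̄_st) = Σ W_h² s_h²/n_h, with W_h = N_h/N and N = 2775:
  stratum 1: (550/2775)²·7.60²/116 = 0.01956
  stratum 2: (750/2775)²·1.04²/98 = 0.00080619
  stratum 3: (1025/2775)²·7.32²/211 = 0.0346467
  stratum 4: (450/2775)²·8.01²/87 = 0.019393
V̂(x̄_st) = 0.0744058
SE(x̄_st) = √0.0744058 = 0.272774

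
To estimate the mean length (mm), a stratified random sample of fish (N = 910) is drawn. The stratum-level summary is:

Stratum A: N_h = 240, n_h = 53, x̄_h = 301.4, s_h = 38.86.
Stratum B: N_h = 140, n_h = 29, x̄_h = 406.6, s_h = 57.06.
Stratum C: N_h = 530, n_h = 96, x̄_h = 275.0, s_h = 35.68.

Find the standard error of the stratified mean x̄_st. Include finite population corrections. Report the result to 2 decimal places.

SE(x̄_st) ≈ 2.71

V̂(x̄_st) = Σ W_h² (1 − n_h/N_h) s_h²/n_h, with W_h = N_h/N and N = 910:
  stratum A: (240/910)²·(1 − 53/240)·38.86²/53 = 1.54419
  stratum B: (140/910)²·(1 − 29/140)·57.06²/29 = 2.10685
  stratum C: (530/910)²·(1 − 96/530)·35.68²/96 = 3.68351
V̂(x̄_st) = 7.33454
SE(x̄_st) = √7.33454 = 2.70824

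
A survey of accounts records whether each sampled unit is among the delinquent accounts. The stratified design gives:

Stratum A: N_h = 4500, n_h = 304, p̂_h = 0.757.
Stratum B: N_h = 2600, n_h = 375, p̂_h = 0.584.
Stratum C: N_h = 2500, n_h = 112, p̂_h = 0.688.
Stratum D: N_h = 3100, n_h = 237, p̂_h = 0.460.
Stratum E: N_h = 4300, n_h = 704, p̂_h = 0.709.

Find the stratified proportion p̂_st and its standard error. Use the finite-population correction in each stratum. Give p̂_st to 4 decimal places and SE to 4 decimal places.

p̂_st ≈ 0.6541, SE ≈ 0.0119

N = 17000; stratum weights W_h = N_h/N.
p̂_st = Σ W_h p̂_h = (4500·0.757 + 2600·0.584 + 2500·0.688 + 3100·0.460 + 4300·0.709)/17000 = 0.65409
V̂(p̂_st) = Σ W_h² (1 − n_h/N_h) p̂_h(1−p̂_h)/(n_h−1):
  stratum A: (4500/17000)²·(1 − 304/4500)·0.757·0.243/303 = 3.96652e-05
  stratum B: (2600/17000)²·(1 − 375/2600)·0.584·0.416/374 = 1.30029e-05
  stratum C: (2500/17000)²·(1 − 112/2500)·0.688·0.312/111 = 3.99481e-05
  stratum D: (3100/17000)²·(1 − 237/3100)·0.460·0.540/236 = 3.2324e-05
  stratum E: (4300/17000)²·(1 − 704/4300)·0.709·0.291/703 = 1.57027e-05
V̂(p̂_st) = 0.000140643; SE = √V̂ = 0.0118593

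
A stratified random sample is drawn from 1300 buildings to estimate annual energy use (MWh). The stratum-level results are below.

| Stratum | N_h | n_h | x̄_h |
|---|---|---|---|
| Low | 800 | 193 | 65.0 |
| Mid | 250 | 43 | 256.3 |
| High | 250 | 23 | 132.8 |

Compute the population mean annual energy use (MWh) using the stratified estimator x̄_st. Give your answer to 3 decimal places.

N = Σ N_h = 1300. Stratum weights W_h = N_h/N.
x̄_st = (800·65.0 + 250·256.3 + 250·132.8) / 1300 = 114.82692

x̄_st ≈ 114.827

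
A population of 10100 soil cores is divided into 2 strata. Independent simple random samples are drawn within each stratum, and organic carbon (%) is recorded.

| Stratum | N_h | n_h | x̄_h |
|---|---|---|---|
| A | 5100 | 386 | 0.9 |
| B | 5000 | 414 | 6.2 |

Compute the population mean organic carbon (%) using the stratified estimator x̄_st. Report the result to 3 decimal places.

N = Σ N_h = 10100. Stratum weights W_h = N_h/N.
x̄_st = (5100·0.9 + 5000·6.2) / 10100 = 3.52376

x̄_st ≈ 3.524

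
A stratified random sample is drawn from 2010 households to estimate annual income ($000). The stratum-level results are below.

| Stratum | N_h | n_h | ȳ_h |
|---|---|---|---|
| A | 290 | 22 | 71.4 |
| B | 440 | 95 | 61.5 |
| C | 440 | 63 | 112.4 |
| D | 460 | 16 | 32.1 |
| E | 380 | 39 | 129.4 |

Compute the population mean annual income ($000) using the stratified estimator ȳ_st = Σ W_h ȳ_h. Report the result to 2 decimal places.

ȳ_st ≈ 80.18

N = Σ N_h = 2010. Stratum weights W_h = N_h/N.
ȳ_st = (290·71.4 + 440·61.5 + 440·112.4 + 460·32.1 + 380·129.4) / 2010 = 80.1791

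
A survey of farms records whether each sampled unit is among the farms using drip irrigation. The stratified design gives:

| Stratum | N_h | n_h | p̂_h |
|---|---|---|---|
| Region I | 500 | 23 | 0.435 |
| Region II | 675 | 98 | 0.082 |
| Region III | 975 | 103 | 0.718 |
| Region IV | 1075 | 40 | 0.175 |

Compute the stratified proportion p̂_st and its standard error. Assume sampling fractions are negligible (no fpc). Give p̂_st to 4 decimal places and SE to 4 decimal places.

N = 3225; stratum weights W_h = N_h/N.
p̂_st = Σ W_h p̂_h = (500·0.435 + 675·0.082 + 975·0.718 + 1075·0.175)/3225 = 0.36001
V̂(p̂_st) = Σ W_h² p̂_h(1−p̂_h)/(n_h−1):
  stratum Region I: (500/3225)²·0.435·0.565/22 = 0.000268532
  stratum Region II: (675/3225)²·0.082·0.918/97 = 3.39964e-05
  stratum Region III: (975/3225)²·0.718·0.282/102 = 0.000181436
  stratum Region IV: (1075/3225)²·0.175·0.825/39 = 0.000411325
V̂(p̂_st) = 0.000895289; SE = √V̂ = 0.0299214

p̂_st ≈ 0.3600, SE ≈ 0.0299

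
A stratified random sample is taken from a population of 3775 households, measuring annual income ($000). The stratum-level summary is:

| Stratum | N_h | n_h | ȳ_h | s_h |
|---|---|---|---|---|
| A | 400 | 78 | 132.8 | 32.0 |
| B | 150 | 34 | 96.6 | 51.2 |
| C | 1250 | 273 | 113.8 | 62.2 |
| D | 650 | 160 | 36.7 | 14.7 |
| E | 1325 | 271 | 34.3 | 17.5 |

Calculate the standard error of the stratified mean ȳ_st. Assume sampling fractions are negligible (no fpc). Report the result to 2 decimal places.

SE(ȳ_st) ≈ 1.42

V̂(ȳ_st) = Σ W_h² s_h²/n_h, with W_h = N_h/N and N = 3775:
  stratum A: (400/3775)²·32.0²/78 = 0.147398
  stratum B: (150/3775)²·51.2²/34 = 0.121733
  stratum C: (1250/3775)²·62.2²/273 = 1.55383
  stratum D: (650/3775)²·14.7²/160 = 0.0400412
  stratum E: (1325/3775)²·17.5²/271 = 0.139221
V̂(ȳ_st) = 2.00223
SE(ȳ_st) = √2.00223 = 1.415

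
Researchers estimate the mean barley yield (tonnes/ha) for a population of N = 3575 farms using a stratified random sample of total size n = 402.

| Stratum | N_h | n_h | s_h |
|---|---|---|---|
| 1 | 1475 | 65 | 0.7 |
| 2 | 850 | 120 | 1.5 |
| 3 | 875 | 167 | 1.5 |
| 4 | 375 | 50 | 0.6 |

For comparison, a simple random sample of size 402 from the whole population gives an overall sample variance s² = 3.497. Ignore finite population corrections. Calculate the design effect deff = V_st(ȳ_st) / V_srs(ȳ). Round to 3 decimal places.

deff ≈ 0.371

V̂(ȳ_st) = Σ W_h² s_h²/n_h, with W_h = N_h/N and N = 3575:
  stratum 1: (1475/3575)²·0.7²/65 = 0.00128326
  stratum 2: (850/3575)²·1.5²/120 = 0.00105995
  stratum 3: (875/3575)²·1.5²/167 = 0.000807105
  stratum 4: (375/3575)²·0.6²/50 = 7.92215e-05
V_st = 0.00322954
V_srs = s²/n = 3.497/402 = 0.008699
deff = V_st / V_srs = 0.00322954/0.008699 = 0.3713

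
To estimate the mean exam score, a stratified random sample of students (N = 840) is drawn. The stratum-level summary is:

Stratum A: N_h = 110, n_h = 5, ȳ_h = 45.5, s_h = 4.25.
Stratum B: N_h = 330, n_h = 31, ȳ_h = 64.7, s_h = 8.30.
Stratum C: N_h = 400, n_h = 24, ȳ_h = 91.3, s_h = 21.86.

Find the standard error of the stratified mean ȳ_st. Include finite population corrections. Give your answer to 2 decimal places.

SE(ȳ_st) ≈ 2.15

V̂(ȳ_st) = Σ W_h² (1 − n_h/N_h) s_h²/n_h, with W_h = N_h/N and N = 840:
  stratum A: (110/840)²·(1 − 5/110)·4.25²/5 = 0.0591332
  stratum B: (330/840)²·(1 − 31/330)·8.30²/31 = 0.310757
  stratum C: (400/840)²·(1 − 24/400)·21.86²/24 = 4.24403
V̂(ȳ_st) = 4.61392
SE(ȳ_st) = √4.61392 = 2.148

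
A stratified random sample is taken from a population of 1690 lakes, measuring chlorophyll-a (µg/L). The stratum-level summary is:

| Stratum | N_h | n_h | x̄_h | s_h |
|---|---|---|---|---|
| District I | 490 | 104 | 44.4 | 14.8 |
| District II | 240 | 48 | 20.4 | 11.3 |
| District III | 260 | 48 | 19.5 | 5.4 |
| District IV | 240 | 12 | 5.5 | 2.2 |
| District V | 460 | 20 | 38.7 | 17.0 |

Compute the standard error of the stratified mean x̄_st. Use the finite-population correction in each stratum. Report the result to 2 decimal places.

V̂(x̄_st) = Σ W_h² (1 − n_h/N_h) s_h²/n_h, with W_h = N_h/N and N = 1690:
  stratum District I: (490/1690)²·(1 − 104/490)·14.8²/104 = 0.139476
  stratum District II: (240/1690)²·(1 − 48/240)·11.3²/48 = 0.0429195
  stratum District III: (260/1690)²·(1 − 48/260)·5.4²/48 = 0.0117242
  stratum District IV: (240/1690)²·(1 − 12/240)·2.2²/12 = 0.00772746
  stratum District V: (460/1690)²·(1 − 20/460)·17.0²/20 = 1.02401
V̂(x̄_st) = 1.22586
SE(x̄_st) = √1.22586 = 1.10719

SE(x̄_st) ≈ 1.11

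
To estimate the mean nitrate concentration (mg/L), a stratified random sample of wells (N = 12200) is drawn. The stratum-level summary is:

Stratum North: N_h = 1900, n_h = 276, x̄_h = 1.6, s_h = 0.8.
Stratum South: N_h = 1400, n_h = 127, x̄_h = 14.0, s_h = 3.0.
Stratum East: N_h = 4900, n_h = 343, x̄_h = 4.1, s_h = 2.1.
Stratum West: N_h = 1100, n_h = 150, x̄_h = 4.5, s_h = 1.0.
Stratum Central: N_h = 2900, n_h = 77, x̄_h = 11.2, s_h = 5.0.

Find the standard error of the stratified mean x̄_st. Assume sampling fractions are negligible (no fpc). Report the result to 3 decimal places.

V̂(x̄_st) = Σ W_h² s_h²/n_h, with W_h = N_h/N and N = 12200:
  stratum North: (1900/12200)²·0.8²/276 = 5.62417e-05
  stratum South: (1400/12200)²·3.0²/127 = 0.000933201
  stratum East: (4900/12200)²·2.1²/343 = 0.00207404
  stratum West: (1100/12200)²·1.0²/150 = 5.41969e-05
  stratum Central: (2900/12200)²·5.0²/77 = 0.0183453
V̂(x̄_st) = 0.021463
SE(x̄_st) = √0.021463 = 0.146503

SE(x̄_st) ≈ 0.147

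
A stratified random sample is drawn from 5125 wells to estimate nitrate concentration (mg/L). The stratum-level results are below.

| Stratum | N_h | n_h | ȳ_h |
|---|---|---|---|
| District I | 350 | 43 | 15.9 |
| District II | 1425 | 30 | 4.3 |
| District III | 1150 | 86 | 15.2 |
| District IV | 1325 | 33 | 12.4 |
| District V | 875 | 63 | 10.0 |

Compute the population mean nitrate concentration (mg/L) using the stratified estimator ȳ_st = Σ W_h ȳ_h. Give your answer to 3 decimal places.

N = Σ N_h = 5125. Stratum weights W_h = N_h/N.
ȳ_st = (350·15.9 + 1425·4.3 + 1150·15.2 + 1325·12.4 + 875·10.0) / 5125 = 10.60537

ȳ_st ≈ 10.605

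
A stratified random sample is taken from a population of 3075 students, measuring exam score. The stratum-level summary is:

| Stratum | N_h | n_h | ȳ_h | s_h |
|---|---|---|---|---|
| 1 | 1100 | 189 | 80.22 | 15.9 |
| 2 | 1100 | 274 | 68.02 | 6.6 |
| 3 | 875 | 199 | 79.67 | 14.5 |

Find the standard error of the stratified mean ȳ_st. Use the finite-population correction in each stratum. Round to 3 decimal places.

SE(ȳ_st) ≈ 0.472

V̂(ȳ_st) = Σ W_h² (1 − n_h/N_h) s_h²/n_h, with W_h = N_h/N and N = 3075:
  stratum 1: (1100/3075)²·(1 − 189/1100)·15.9²/189 = 0.14176
  stratum 2: (1100/3075)²·(1 − 274/1100)·6.6²/274 = 0.0152764
  stratum 3: (875/3075)²·(1 − 199/875)·14.5²/199 = 0.0660918
V̂(ȳ_st) = 0.223128
SE(ȳ_st) = √0.223128 = 0.472364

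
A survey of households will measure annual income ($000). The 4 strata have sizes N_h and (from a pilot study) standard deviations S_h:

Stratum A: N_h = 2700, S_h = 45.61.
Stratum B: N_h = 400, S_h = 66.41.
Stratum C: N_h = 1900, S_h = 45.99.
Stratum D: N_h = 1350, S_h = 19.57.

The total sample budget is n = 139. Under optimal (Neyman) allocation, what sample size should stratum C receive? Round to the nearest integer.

Neyman allocation: n_h = n · N_h S_h / Σ N_i S_i, with n = 139.
  stratum A: N_h·S_h = 2700·45.61 = 123147.00
  stratum B: N_h·S_h = 400·66.41 = 26564.00
  stratum C: N_h·S_h = 1900·45.99 = 87381.00
  stratum D: N_h·S_h = 1350·19.57 = 26419.50
Σ N_h S_h = 263511.50
n for stratum C = 139·87381.00/263511.50 = 46.093 → 46

46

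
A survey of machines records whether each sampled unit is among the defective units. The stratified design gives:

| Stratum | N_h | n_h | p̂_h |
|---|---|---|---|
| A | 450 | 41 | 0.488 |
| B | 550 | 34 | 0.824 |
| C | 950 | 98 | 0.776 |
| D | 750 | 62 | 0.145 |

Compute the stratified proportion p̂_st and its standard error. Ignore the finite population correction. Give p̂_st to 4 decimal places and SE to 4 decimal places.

N = 2700; stratum weights W_h = N_h/N.
p̂_st = Σ W_h p̂_h = (450·0.488 + 550·0.824 + 950·0.776 + 750·0.145)/2700 = 0.56250
V̂(p̂_st) = Σ W_h² p̂_h(1−p̂_h)/(n_h−1):
  stratum A: (450/2700)²·0.488·0.512/40 = 0.000173511
  stratum B: (550/2700)²·0.824·0.176/33 = 0.000182358
  stratum C: (950/2700)²·0.776·0.224/97 = 0.000221849
  stratum D: (750/2700)²·0.145·0.855/61 = 0.000156819
V̂(p̂_st) = 0.000734537; SE = √V̂ = 0.0271023

p̂_st ≈ 0.5625, SE ≈ 0.0271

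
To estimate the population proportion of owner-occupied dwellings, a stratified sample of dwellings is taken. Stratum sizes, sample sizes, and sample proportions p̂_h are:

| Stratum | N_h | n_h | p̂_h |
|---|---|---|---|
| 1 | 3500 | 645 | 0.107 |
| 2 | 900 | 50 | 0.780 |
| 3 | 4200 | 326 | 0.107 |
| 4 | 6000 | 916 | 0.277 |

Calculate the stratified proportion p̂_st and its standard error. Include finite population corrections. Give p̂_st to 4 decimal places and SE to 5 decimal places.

p̂_st ≈ 0.2183, SE ≈ 0.00856

N = 14600; stratum weights W_h = N_h/N.
p̂_st = Σ W_h p̂_h = (3500·0.107 + 900·0.780 + 4200·0.107 + 6000·0.277)/14600 = 0.21835
V̂(p̂_st) = Σ W_h² (1 − n_h/N_h) p̂_h(1−p̂_h)/(n_h−1):
  stratum 1: (3500/14600)²·(1 − 645/3500)·0.107·0.893/644 = 6.95533e-06
  stratum 2: (900/14600)²·(1 − 50/900)·0.780·0.220/49 = 1.25683e-05
  stratum 3: (4200/14600)²·(1 − 326/4200)·0.107·0.893/325 = 2.24417e-05
  stratum 4: (6000/14600)²·(1 − 916/6000)·0.277·0.723/915 = 3.13219e-05
V̂(p̂_st) = 7.32872e-05; SE = √V̂ = 0.00856079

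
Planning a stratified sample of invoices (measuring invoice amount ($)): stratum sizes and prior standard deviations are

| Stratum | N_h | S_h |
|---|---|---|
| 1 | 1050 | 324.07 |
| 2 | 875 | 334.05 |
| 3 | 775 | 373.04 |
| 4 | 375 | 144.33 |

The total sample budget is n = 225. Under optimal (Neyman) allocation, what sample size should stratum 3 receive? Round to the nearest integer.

Neyman allocation: n_h = n · N_h S_h / Σ N_i S_i, with n = 225.
  stratum 1: N_h·S_h = 1050·324.07 = 340273.50
  stratum 2: N_h·S_h = 875·334.05 = 292293.75
  stratum 3: N_h·S_h = 775·373.04 = 289106.00
  stratum 4: N_h·S_h = 375·144.33 = 54123.75
Σ N_h S_h = 975797.00
n for stratum 3 = 225·289106.00/975797.00 = 66.662 → 67

67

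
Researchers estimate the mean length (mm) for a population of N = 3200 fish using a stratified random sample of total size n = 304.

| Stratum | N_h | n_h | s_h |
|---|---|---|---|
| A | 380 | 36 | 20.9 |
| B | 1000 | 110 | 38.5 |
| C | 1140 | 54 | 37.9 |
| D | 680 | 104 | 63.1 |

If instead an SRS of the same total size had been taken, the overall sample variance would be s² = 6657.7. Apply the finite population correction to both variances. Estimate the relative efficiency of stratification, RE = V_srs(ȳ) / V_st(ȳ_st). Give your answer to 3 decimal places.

RE ≈ 3.300

V̂(ȳ_st) = Σ W_h² (1 − n_h/N_h) s_h²/n_h, with W_h = N_h/N and N = 3200:
  stratum A: (380/3200)²·(1 − 36/380)·20.9²/36 = 0.154893
  stratum B: (1000/3200)²·(1 − 110/1000)·38.5²/110 = 1.17117
  stratum C: (1140/3200)²·(1 − 54/1140)·37.9²/54 = 3.21602
  stratum D: (680/3200)²·(1 − 104/680)·63.1²/104 = 1.46439
V_st = 6.00648
V_srs = (1 − 304/3200)·6657.7/304 = 19.8198
Relative efficiency = V_srs / V_st = 19.8198/6.00648 = 3.2997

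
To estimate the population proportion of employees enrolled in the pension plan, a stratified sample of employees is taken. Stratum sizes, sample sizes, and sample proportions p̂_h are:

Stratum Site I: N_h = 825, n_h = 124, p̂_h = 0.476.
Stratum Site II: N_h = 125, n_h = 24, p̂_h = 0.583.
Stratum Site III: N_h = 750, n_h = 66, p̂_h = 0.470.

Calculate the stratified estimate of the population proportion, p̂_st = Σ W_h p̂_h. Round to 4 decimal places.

N = 1700; stratum weights W_h = N_h/N.
p̂_st = Σ W_h p̂_h = (825·0.476 + 125·0.583 + 750·0.470)/1700 = 0.48122

p̂_st ≈ 0.4812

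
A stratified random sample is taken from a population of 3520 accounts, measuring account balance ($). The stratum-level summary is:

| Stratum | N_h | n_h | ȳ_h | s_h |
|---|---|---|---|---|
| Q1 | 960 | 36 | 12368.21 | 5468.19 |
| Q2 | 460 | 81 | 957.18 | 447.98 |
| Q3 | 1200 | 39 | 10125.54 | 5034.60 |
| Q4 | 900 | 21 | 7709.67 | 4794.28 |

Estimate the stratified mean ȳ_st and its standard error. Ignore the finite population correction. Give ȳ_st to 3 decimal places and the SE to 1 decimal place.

ȳ_st ≈ 8921.345, SE ≈ 457.1

ȳ_st = Σ W_h ȳ_h = (960·12368.21 + 460·957.18 + 1200·10125.54 + 900·7709.67)/3520 = 8921.34528
V̂(ȳ_st) = Σ W_h² s_h²/n_h, with W_h = N_h/N and N = 3520:
  stratum Q1: (960/3520)²·5468.19²/36 = 61779.1
  stratum Q2: (460/3520)²·447.98²/81 = 42.3119
  stratum Q3: (1200/3520)²·5034.60²/39 = 75534
  stratum Q4: (900/3520)²·4794.28²/21 = 71552.9
V̂(ȳ_st) = 208908
SE(ȳ_st) = √208908 = 457.065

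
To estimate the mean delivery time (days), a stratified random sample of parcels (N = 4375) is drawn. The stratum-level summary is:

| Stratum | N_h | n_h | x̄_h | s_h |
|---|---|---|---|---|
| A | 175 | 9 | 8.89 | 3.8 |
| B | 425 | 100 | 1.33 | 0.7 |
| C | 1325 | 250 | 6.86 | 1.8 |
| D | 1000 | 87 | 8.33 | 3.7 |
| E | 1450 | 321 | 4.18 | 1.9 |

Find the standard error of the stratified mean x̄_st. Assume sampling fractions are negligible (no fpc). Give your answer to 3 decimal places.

SE(x̄_st) ≈ 0.115

V̂(x̄_st) = Σ W_h² s_h²/n_h, with W_h = N_h/N and N = 4375:
  stratum A: (175/4375)²·3.8²/9 = 0.00256711
  stratum B: (425/4375)²·0.7²/100 = 4.624e-05
  stratum C: (1325/4375)²·1.8²/250 = 0.00118872
  stratum D: (1000/4375)²·3.7²/87 = 0.00822106
  stratum E: (1450/4375)²·1.9²/321 = 0.00123533
V̂(x̄_st) = 0.0132585
SE(x̄_st) = √0.0132585 = 0.115145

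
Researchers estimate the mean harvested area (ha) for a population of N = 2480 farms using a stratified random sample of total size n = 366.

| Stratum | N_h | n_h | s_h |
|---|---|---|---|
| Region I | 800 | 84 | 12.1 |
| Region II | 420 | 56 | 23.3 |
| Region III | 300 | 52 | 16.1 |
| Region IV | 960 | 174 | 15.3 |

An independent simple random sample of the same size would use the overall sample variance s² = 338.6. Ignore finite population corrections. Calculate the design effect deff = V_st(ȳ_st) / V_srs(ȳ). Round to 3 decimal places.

V̂(ȳ_st) = Σ W_h² s_h²/n_h, with W_h = N_h/N and N = 2480:
  stratum Region I: (800/2480)²·12.1²/84 = 0.181371
  stratum Region II: (420/2480)²·23.3²/56 = 0.278048
  stratum Region III: (300/2480)²·16.1²/52 = 0.0729437
  stratum Region IV: (960/2480)²·15.3²/174 = 0.201592
V_st = 0.733954
V_srs = s²/n = 338.6/366 = 0.925137
deff = V_st / V_srs = 0.733954/0.925137 = 0.7933

deff ≈ 0.793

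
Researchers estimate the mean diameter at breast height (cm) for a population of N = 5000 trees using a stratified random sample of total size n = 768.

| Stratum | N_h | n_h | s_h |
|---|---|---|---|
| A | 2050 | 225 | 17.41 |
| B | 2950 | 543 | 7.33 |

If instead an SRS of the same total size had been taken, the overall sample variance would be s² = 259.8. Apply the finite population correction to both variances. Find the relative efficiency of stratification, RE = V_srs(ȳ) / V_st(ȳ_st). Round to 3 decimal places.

RE ≈ 1.246

V̂(ȳ_st) = Σ W_h² (1 − n_h/N_h) s_h²/n_h, with W_h = N_h/N and N = 5000:
  stratum A: (2050/5000)²·(1 − 225/2050)·17.41²/225 = 0.201601
  stratum B: (2950/5000)²·(1 − 543/2950)·7.33²/543 = 0.0281039
V_st = 0.229704
V_srs = (1 − 768/5000)·259.8/768 = 0.286321
Relative efficiency = V_srs / V_st = 0.286321/0.229704 = 1.2465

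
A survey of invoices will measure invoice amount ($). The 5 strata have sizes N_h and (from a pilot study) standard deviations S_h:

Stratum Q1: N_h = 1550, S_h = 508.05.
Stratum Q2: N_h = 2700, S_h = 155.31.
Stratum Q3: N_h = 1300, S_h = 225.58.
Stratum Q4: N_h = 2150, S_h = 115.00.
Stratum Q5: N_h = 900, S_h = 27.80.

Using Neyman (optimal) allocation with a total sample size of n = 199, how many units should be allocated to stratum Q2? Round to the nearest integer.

47

Neyman allocation: n_h = n · N_h S_h / Σ N_i S_i, with n = 199.
  stratum Q1: N_h·S_h = 1550·508.05 = 787477.50
  stratum Q2: N_h·S_h = 2700·155.31 = 419337.00
  stratum Q3: N_h·S_h = 1300·225.58 = 293254.00
  stratum Q4: N_h·S_h = 2150·115.00 = 247250.00
  stratum Q5: N_h·S_h = 900·27.80 = 25020.00
Σ N_h S_h = 1772338.50
n for stratum Q2 = 199·419337.00/1772338.50 = 47.084 → 47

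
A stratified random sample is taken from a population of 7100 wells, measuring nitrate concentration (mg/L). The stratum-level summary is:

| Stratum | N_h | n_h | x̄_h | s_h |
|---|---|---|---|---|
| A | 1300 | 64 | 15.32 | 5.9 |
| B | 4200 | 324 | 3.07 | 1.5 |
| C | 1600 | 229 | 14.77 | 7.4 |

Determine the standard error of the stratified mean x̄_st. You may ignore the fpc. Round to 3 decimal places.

V̂(x̄_st) = Σ W_h² s_h²/n_h, with W_h = N_h/N and N = 7100:
  stratum A: (1300/7100)²·5.9²/64 = 0.0182345
  stratum B: (4200/7100)²·1.5²/324 = 0.00243007
  stratum C: (1600/7100)²·7.4²/229 = 0.0121437
V̂(x̄_st) = 0.0328083
SE(x̄_st) = √0.0328083 = 0.181131

SE(x̄_st) ≈ 0.181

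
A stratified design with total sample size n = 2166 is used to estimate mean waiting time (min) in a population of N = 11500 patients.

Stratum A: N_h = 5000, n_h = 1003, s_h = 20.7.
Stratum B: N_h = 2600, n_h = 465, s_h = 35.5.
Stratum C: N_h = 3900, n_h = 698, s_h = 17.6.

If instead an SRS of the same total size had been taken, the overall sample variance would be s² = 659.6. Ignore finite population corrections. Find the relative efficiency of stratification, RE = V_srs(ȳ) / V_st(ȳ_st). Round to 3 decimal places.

RE ≈ 1.126

V̂(ȳ_st) = Σ W_h² s_h²/n_h, with W_h = N_h/N and N = 11500:
  stratum A: (5000/11500)²·20.7²/1003 = 0.0807577
  stratum B: (2600/11500)²·35.5²/465 = 0.138533
  stratum C: (3900/11500)²·17.6²/698 = 0.0510392
V_st = 0.27033
V_srs = s²/n = 659.6/2166 = 0.304524
Relative efficiency = V_srs / V_st = 0.304524/0.27033 = 1.1265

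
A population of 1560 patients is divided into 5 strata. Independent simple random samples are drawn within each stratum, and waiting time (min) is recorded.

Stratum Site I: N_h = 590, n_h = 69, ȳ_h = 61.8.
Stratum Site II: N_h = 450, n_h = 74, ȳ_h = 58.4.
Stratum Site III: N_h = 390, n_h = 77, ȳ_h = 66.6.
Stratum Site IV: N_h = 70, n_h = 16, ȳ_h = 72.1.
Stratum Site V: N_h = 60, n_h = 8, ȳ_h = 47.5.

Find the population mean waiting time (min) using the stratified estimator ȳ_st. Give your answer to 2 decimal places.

N = Σ N_h = 1560. Stratum weights W_h = N_h/N.
ȳ_st = (590·61.8 + 450·58.4 + 390·66.6 + 70·72.1 + 60·47.5) / 1560 = 61.9314

ȳ_st ≈ 61.93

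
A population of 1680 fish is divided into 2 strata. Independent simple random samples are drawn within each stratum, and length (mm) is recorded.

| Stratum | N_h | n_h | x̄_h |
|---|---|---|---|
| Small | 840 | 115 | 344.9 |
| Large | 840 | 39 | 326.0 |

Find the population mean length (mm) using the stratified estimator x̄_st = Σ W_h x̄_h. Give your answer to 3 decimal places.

x̄_st ≈ 335.450

N = Σ N_h = 1680. Stratum weights W_h = N_h/N.
x̄_st = (840·344.9 + 840·326.0) / 1680 = 335.45000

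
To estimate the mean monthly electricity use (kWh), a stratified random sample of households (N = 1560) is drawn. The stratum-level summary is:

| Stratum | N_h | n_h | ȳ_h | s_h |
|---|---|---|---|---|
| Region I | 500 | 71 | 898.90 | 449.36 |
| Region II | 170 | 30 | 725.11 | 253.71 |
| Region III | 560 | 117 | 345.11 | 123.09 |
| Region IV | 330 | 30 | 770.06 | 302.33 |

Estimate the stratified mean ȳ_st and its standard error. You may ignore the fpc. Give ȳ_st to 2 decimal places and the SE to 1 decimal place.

ȳ_st ≈ 653.91, SE ≈ 21.7

ȳ_st = Σ W_h ȳ_h = (500·898.90 + 170·725.11 + 560·345.11 + 330·770.06)/1560 = 653.91032
V̂(ȳ_st) = Σ W_h² s_h²/n_h, with W_h = N_h/N and N = 1560:
  stratum Region I: (500/1560)²·449.36²/71 = 292.16
  stratum Region II: (170/1560)²·253.71²/30 = 25.4802
  stratum Region III: (560/1560)²·123.09²/117 = 16.6873
  stratum Region IV: (330/1560)²·302.33²/30 = 136.339
V̂(ȳ_st) = 470.667
SE(ȳ_st) = √470.667 = 21.6949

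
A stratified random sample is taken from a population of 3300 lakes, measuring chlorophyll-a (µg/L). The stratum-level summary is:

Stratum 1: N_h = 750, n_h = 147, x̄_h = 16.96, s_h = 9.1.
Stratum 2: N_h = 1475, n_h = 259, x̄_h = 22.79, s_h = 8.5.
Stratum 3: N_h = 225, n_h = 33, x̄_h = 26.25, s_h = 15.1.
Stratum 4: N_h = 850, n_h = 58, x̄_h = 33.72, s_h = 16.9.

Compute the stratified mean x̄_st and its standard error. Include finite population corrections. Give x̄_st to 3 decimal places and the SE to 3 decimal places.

x̄_st = Σ W_h x̄_h = (750·16.96 + 1475·22.79 + 225·26.25 + 850·33.72)/3300 = 24.51621
V̂(x̄_st) = Σ W_h² (1 − n_h/N_h) s_h²/n_h, with W_h = N_h/N and N = 3300:
  stratum 1: (750/3300)²·(1 − 147/750)·9.1²/147 = 0.0233946
  stratum 2: (1475/3300)²·(1 − 259/1475)·8.5²/259 = 0.0459447
  stratum 3: (225/3300)²·(1 − 33/225)·15.1²/33 = 0.0274092
  stratum 4: (850/3300)²·(1 − 58/850)·16.9²/58 = 0.304412
V̂(x̄_st) = 0.40116
SE(x̄_st) = √0.40116 = 0.633372

x̄_st ≈ 24.516, SE ≈ 0.633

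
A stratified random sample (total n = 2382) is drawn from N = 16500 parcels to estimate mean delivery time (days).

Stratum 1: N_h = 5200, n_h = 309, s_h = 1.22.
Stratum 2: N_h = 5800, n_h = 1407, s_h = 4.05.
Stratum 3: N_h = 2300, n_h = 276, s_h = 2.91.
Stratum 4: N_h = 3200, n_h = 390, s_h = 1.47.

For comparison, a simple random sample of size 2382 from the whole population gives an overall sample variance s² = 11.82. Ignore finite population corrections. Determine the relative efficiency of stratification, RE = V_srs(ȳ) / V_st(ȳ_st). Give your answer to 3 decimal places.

RE ≈ 1.822

V̂(ȳ_st) = Σ W_h² s_h²/n_h, with W_h = N_h/N and N = 16500:
  stratum 1: (5200/16500)²·1.22²/309 = 0.00047841
  stratum 2: (5800/16500)²·4.05²/1407 = 0.00144047
  stratum 3: (2300/16500)²·2.91²/276 = 0.000596163
  stratum 4: (3200/16500)²·1.47²/390 = 0.000208402
V_st = 0.00272344
V_srs = s²/n = 11.82/2382 = 0.00496222
Relative efficiency = V_srs / V_st = 0.00496222/0.00272344 = 1.8220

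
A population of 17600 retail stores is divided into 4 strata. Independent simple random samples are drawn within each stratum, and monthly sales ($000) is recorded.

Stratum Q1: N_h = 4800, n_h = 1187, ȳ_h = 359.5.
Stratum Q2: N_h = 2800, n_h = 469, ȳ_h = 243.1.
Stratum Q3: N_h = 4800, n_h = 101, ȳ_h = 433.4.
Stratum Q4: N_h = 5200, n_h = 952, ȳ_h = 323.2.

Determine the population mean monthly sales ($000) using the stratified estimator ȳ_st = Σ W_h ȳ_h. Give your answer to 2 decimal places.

ȳ_st ≈ 350.41

N = Σ N_h = 17600. Stratum weights W_h = N_h/N.
ȳ_st = (4800·359.5 + 2800·243.1 + 4800·433.4 + 5200·323.2) / 17600 = 350.4114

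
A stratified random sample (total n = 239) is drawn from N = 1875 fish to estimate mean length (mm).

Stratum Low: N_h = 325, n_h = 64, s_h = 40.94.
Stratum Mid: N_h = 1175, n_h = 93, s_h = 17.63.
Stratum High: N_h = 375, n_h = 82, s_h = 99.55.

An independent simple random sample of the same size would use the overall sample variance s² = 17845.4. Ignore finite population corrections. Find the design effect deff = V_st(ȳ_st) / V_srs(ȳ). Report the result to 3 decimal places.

deff ≈ 0.093

V̂(ȳ_st) = Σ W_h² s_h²/n_h, with W_h = N_h/N and N = 1875:
  stratum Low: (325/1875)²·40.94²/64 = 0.786828
  stratum Mid: (1175/1875)²·17.63²/93 = 1.31249
  stratum High: (375/1875)²·99.55²/82 = 4.83425
V_st = 6.93356
V_srs = s²/n = 17845.4/239 = 74.6669
deff = V_st / V_srs = 6.93356/74.6669 = 0.0929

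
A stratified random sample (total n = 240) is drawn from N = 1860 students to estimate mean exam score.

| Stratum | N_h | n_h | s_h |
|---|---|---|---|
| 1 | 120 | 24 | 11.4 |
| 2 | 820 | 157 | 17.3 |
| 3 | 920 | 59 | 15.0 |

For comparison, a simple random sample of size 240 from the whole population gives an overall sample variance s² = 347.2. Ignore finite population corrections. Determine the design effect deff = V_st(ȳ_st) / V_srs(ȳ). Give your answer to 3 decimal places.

V̂(ȳ_st) = Σ W_h² s_h²/n_h, with W_h = N_h/N and N = 1860:
  stratum 1: (120/1860)²·11.4²/24 = 0.022539
  stratum 2: (820/1860)²·17.3²/157 = 0.370505
  stratum 3: (920/1860)²·15.0²/59 = 0.932997
V_st = 1.32604
V_srs = s²/n = 347.2/240 = 1.44667
deff = V_st / V_srs = 1.32604/1.44667 = 0.9166

deff ≈ 0.917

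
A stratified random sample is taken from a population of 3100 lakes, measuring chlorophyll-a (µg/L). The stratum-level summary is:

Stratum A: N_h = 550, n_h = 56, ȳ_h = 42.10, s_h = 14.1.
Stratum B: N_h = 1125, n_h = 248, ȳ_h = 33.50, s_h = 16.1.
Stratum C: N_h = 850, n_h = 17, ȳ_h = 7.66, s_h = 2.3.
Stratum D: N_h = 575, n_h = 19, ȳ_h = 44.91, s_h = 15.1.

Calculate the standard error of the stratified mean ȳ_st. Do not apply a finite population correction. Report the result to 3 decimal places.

V̂(ȳ_st) = Σ W_h² s_h²/n_h, with W_h = N_h/N and N = 3100:
  stratum A: (550/3100)²·14.1²/56 = 0.111751
  stratum B: (1125/3100)²·16.1²/248 = 0.137652
  stratum C: (850/3100)²·2.3²/17 = 0.0233949
  stratum D: (575/3100)²·15.1²/19 = 0.412869
V̂(ȳ_st) = 0.685667
SE(ȳ_st) = √0.685667 = 0.82805

SE(ȳ_st) ≈ 0.828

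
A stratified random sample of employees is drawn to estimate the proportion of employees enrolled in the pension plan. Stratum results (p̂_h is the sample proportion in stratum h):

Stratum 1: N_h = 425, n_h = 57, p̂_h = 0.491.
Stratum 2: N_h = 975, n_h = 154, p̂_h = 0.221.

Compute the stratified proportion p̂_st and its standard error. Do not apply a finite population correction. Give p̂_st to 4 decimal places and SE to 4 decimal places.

p̂_st ≈ 0.3030, SE ≈ 0.0309

N = 1400; stratum weights W_h = N_h/N.
p̂_st = Σ W_h p̂_h = (425·0.491 + 975·0.221)/1400 = 0.30296
V̂(p̂_st) = Σ W_h² p̂_h(1−p̂_h)/(n_h−1):
  stratum 1: (425/1400)²·0.491·0.509/56 = 0.000411276
  stratum 2: (975/1400)²·0.221·0.779/153 = 0.000545747
V̂(p̂_st) = 0.000957023; SE = √V̂ = 0.0309358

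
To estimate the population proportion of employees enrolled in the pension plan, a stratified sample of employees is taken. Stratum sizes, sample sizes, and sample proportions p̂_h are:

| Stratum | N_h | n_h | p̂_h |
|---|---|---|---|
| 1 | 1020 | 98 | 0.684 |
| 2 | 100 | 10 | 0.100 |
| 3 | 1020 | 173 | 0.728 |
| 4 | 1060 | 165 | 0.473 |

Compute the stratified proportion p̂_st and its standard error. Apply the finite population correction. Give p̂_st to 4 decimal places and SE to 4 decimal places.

p̂_st ≈ 0.6099, SE ≈ 0.0212

N = 3200; stratum weights W_h = N_h/N.
p̂_st = Σ W_h p̂_h = (1020·0.684 + 100·0.100 + 1020·0.728 + 1060·0.473)/3200 = 0.60988
V̂(p̂_st) = Σ W_h² (1 − n_h/N_h) p̂_h(1−p̂_h)/(n_h−1):
  stratum 1: (1020/3200)²·(1 − 98/1020)·0.684·0.316/97 = 0.000204646
  stratum 2: (100/3200)²·(1 − 10/100)·0.100·0.900/9 = 8.78906e-06
  stratum 3: (1020/3200)²·(1 − 173/1020)·0.728·0.272/172 = 9.71305e-05
  stratum 4: (1060/3200)²·(1 − 165/1060)·0.473·0.527/164 = 0.000140818
V̂(p̂_st) = 0.000451383; SE = √V̂ = 0.0212458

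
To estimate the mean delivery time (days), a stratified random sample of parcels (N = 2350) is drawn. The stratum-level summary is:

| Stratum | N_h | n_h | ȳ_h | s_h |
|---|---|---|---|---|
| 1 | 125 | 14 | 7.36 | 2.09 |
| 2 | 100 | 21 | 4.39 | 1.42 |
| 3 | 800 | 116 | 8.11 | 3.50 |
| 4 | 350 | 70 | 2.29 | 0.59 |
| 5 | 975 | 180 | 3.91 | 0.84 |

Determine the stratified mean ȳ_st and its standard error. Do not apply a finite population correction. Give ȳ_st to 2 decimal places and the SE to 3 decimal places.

ȳ_st = Σ W_h ȳ_h = (125·7.36 + 100·4.39 + 800·8.11 + 350·2.29 + 975·3.91)/2350 = 5.30245
V̂(ȳ_st) = Σ W_h² s_h²/n_h, with W_h = N_h/N and N = 2350:
  stratum 1: (125/2350)²·2.09²/14 = 0.000882773
  stratum 2: (100/2350)²·1.42²/21 = 0.000173869
  stratum 3: (800/2350)²·3.50²/116 = 0.0122383
  stratum 4: (350/2350)²·0.59²/70 = 0.000110308
  stratum 5: (975/2350)²·0.84²/180 = 0.000674776
V̂(ȳ_st) = 0.0140801
SE(ȳ_st) = √0.0140801 = 0.118659

ȳ_st ≈ 5.30, SE ≈ 0.119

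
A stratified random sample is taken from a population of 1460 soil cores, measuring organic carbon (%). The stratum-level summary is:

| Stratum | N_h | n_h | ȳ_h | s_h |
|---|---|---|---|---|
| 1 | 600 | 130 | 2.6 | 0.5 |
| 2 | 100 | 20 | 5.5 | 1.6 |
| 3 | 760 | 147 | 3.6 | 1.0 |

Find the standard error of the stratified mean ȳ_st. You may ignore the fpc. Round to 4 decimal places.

SE(ȳ_st) ≈ 0.0526

V̂(ȳ_st) = Σ W_h² s_h²/n_h, with W_h = N_h/N and N = 1460:
  stratum 1: (600/1460)²·0.5²/130 = 0.000324783
  stratum 2: (100/1460)²·1.6²/20 = 0.000600488
  stratum 3: (760/1460)²·1.0²/147 = 0.00184333
V̂(ȳ_st) = 0.00276861
SE(ȳ_st) = √0.00276861 = 0.0526175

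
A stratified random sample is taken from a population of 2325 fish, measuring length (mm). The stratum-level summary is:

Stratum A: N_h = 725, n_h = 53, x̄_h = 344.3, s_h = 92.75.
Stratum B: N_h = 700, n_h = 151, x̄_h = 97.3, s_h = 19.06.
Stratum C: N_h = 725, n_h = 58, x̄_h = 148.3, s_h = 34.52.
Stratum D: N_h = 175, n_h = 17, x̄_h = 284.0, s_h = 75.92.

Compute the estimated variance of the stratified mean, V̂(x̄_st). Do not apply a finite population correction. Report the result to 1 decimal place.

V̂(x̄_st) = Σ W_h² s_h²/n_h, with W_h = N_h/N and N = 2325:
  stratum A: (725/2325)²·92.75²/53 = 15.7827
  stratum B: (700/2325)²·19.06²/151 = 0.218082
  stratum C: (725/2325)²·34.52²/58 = 1.99776
  stratum D: (175/2325)²·75.92²/17 = 1.92085
V̂(x̄_st) = 19.9194

V̂(x̄_st) ≈ 19.9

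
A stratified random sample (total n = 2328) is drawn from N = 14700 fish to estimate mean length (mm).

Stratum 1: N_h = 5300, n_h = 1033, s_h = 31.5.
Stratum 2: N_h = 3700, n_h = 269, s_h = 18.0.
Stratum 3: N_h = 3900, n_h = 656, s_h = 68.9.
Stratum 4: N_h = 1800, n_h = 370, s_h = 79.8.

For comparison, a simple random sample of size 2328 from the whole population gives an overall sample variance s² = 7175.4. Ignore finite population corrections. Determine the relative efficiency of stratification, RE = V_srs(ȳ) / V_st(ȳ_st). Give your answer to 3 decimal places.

RE ≈ 3.182

V̂(ȳ_st) = Σ W_h² s_h²/n_h, with W_h = N_h/N and N = 14700:
  stratum 1: (5300/14700)²·31.5²/1033 = 0.124864
  stratum 2: (3700/14700)²·18.0²/269 = 0.0763065
  stratum 3: (3900/14700)²·68.9²/656 = 0.509365
  stratum 4: (1800/14700)²·79.8²/370 = 0.258056
V_st = 0.968592
V_srs = s²/n = 7175.4/2328 = 3.08222
Relative efficiency = V_srs / V_st = 3.08222/0.968592 = 3.1822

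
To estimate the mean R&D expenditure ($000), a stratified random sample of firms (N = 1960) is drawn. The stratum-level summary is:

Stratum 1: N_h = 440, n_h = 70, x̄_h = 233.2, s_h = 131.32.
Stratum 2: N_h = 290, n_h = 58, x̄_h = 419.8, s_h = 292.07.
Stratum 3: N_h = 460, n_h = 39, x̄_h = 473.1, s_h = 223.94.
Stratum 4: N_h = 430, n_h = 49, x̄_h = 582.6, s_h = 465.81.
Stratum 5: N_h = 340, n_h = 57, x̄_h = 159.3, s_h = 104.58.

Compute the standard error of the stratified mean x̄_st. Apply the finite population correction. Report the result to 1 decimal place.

V̂(x̄_st) = Σ W_h² (1 − n_h/N_h) s_h²/n_h, with W_h = N_h/N and N = 1960:
  stratum 1: (440/1960)²·(1 − 70/440)·131.32²/70 = 10.4401
  stratum 2: (290/1960)²·(1 − 58/290)·292.07²/58 = 25.7585
  stratum 3: (460/1960)²·(1 − 39/460)·223.94²/39 = 64.8226
  stratum 4: (430/1960)²·(1 − 49/430)·465.81²/49 = 188.844
  stratum 5: (340/1960)²·(1 − 57/340)·104.58²/57 = 4.80591
V̂(x̄_st) = 294.671
SE(x̄_st) = √294.671 = 17.166

SE(x̄_st) ≈ 17.2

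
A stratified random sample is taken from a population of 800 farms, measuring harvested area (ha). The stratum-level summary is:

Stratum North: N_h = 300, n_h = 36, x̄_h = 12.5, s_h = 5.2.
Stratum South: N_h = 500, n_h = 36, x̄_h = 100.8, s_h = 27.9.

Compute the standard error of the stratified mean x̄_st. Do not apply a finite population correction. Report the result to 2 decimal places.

V̂(x̄_st) = Σ W_h² s_h²/n_h, with W_h = N_h/N and N = 800:
  stratum North: (300/800)²·5.2²/36 = 0.105625
  stratum South: (500/800)²·27.9²/36 = 8.44629
V̂(x̄_st) = 8.55191
SE(x̄_st) = √8.55191 = 2.92437

SE(x̄_st) ≈ 2.92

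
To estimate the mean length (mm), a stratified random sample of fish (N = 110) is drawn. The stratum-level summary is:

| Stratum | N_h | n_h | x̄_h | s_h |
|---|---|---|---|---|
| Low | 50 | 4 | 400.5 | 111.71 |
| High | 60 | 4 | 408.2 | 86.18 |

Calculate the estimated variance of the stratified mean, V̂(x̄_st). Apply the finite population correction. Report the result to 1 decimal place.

V̂(x̄_st) = Σ W_h² (1 − n_h/N_h) s_h²/n_h, with W_h = N_h/N and N = 110:
  stratum Low: (50/110)²·(1 − 4/50)·111.71²/4 = 593.016
  stratum High: (60/110)²·(1 − 4/60)·86.18²/4 = 515.593
V̂(x̄_st) = 1108.61

V̂(x̄_st) ≈ 1108.6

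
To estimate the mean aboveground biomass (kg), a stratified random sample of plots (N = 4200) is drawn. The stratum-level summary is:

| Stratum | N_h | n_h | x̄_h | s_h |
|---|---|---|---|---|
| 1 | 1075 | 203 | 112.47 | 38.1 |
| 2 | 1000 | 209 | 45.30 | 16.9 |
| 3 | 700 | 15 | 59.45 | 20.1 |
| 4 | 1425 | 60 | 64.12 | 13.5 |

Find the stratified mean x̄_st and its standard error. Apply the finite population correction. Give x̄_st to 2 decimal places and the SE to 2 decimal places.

x̄_st = Σ W_h x̄_h = (1075·112.47 + 1000·45.30 + 700·59.45 + 1425·64.12)/4200 = 71.23601
V̂(x̄_st) = Σ W_h² (1 − n_h/N_h) s_h²/n_h, with W_h = N_h/N and N = 4200:
  stratum 1: (1075/4200)²·(1 − 203/1075)·38.1²/203 = 0.379997
  stratum 2: (1000/4200)²·(1 − 209/1000)·16.9²/209 = 0.0612781
  stratum 3: (700/4200)²·(1 − 15/700)·20.1²/15 = 0.732135
  stratum 4: (1425/4200)²·(1 − 60/1425)·13.5²/60 = 0.334939
V̂(x̄_st) = 1.50835
SE(x̄_st) = √1.50835 = 1.22815

x̄_st ≈ 71.24, SE ≈ 1.23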